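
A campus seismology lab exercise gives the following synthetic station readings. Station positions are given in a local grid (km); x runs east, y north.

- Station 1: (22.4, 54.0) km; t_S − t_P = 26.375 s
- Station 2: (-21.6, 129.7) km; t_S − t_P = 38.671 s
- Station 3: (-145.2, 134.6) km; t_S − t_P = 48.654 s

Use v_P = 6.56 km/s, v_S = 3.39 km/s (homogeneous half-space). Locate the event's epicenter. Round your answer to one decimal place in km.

x ≈ 80.1 km, y ≈ -121.8 km

Distance from S−P lag: d = Δt · v_P v_S / (v_P − v_S) = Δt · (6.56·3.39)/(6.56−3.39) ≈ 7.0153·Δt.
So d_Station 1 = 185.03, d_Station 2 = 271.29, d_Station 3 = 341.32 km.
Circle about each station: (x − 22.4)² + (y − 54.0)² = 185.03²; (x + 21.6)² + (y − 129.7)² = 271.29²; (x + 145.2)² + (y − 134.6)² = 341.32².
Subtracting the Station 1 equation from the Station 2 and Station 3 equations removes the quadratic terms:
-88.0 x + 151.4 y = -25491.27
-335.2 x + 161.2 y = -46480.80
Solving the 2×2 system: x ≈ 80.1, y ≈ -121.8 km.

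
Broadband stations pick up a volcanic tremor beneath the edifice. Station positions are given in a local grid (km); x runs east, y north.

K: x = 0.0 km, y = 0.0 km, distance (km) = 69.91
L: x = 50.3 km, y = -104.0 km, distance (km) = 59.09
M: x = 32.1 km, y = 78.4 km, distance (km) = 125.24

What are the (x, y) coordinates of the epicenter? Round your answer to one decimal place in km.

53.5 km east, -45.0 km north

Circle about each station: x² + y² = 69.91²; (x − 50.3)² + (y + 104.0)² = 59.09²; (x − 32.1)² + (y − 78.4)² = 125.24².
Subtracting the K equation from the L and M equations removes the quadratic terms:
100.6 x − 208.0 y = 14741.87
64.2 x + 156.8 y = -3620.68
Solving the 2×2 system: x ≈ 53.5, y ≈ -45.0 km.
Check against K (with the unrounded x, y): √(x²+y²) = 69.91 ≈ 69.91 km. ✓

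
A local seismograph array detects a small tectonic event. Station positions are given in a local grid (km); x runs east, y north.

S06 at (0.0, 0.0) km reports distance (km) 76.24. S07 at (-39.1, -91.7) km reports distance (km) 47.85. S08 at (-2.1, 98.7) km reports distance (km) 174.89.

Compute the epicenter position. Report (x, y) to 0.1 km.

Circle about each station: x² + y² = 76.24²; (x + 39.1)² + (y + 91.7)² = 47.85²; (x + 2.1)² + (y − 98.7)² = 174.89².
Subtracting pairs of circle equations eliminates x²+y² and gives linear equations (the radical axes):
-78.2 x − 183.4 y = 13460.62
-4.2 x + 197.4 y = -15027.87
Solving the 2×2 system: x ≈ 6.1, y ≈ -76.0 km.
Check against S06 (with the unrounded x, y): √(x²+y²) = 76.24 ≈ 76.24 km. ✓

x ≈ 6.1 km, y ≈ -76.0 km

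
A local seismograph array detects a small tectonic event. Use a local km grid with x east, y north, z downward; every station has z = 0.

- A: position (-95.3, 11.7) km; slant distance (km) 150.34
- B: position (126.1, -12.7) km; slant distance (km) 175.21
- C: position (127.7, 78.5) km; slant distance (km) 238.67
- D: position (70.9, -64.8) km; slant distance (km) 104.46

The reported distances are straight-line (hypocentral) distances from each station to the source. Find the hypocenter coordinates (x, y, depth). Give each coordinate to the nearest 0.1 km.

Each station gives a sphere (x−x_i)² + (y−y_i)² + z² = d_i² (stations at z=0).
Subtracting the A sphere from B and C: z² cancels, leaving linear equations in x and y:
442.8 x − 48.8 y = -1252.91
446.0 x + 133.6 y = -21110.69
Solving: x ≈ -14.799, y ≈ -108.610 km (keep extra digits for the depth step; rounded: -14.8, -108.6).
Then from the A sphere: z² = 150.34² − (x + 95.3)² − (y − 11.7)² with x = -14.799, y = -108.610, so z ≈ 40.586 ≈ 40.6 km.
Check against D (with the unrounded solution): distance 104.46 ≈ 104.46 km. ✓

x ≈ -14.8 km, y ≈ -108.6 km, depth ≈ 40.6 km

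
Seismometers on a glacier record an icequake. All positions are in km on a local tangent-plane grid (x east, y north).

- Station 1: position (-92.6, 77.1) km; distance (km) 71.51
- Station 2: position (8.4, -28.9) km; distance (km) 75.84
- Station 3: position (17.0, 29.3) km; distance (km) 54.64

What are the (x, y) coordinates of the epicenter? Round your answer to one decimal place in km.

(-37.6, 31.4)

Circle about each station: (x + 92.6)² + (y − 77.1)² = 71.51²; (x − 8.4)² + (y + 28.9)² = 75.84²; (x − 17.0)² + (y − 29.3)² = 54.64².
Subtracting the Station 1 equation from the Station 2 and Station 3 equations removes the quadratic terms:
202.0 x − 212.0 y = -14251.43
219.2 x − 95.6 y = -11243.53
Solving the 2×2 system: x ≈ -37.6, y ≈ 31.4 km.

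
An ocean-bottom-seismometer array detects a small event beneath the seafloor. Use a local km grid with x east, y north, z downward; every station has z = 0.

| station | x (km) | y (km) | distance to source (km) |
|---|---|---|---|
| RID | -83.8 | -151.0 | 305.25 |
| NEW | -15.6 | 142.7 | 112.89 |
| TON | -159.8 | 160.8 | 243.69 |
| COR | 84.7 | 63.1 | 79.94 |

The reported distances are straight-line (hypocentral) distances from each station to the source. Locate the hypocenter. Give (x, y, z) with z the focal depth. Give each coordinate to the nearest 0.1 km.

x ≈ 68.2 km, y ≈ 105.4 km, depth ≈ 65.8 km

Each station gives a sphere (x−x_i)² + (y−y_i)² + z² = d_i² (stations at z=0).
Subtracting the RID sphere from NEW and TON: z² cancels, leaving linear equations in x and y:
136.4 x + 587.4 y = 71216.62
-152.0 x + 623.6 y = 55361.99
Solving: x ≈ 68.205, y ≈ 105.403 km (keep extra digits for the depth step; rounded: 68.2, 105.4).
Then from the RID sphere: z² = 305.25² − (x + 83.8)² − (y + 151.0)² with x = 68.205, y = 105.403, so z ≈ 65.799 ≈ 65.8 km.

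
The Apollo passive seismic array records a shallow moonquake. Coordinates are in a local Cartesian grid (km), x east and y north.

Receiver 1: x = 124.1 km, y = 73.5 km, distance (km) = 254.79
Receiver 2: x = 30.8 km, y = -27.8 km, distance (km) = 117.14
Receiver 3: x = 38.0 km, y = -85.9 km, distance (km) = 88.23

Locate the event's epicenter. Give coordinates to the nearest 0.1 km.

x ≈ -44.3 km, y ≈ -117.7 km

Circle about each station: (x − 124.1)² + (y − 73.5)² = 254.79²; (x − 30.8)² + (y + 27.8)² = 117.14²; (x − 38.0)² + (y + 85.9)² = 88.23².
Subtracting pairs of circle equations eliminates x²+y² and gives linear equations (the radical axes):
-186.6 x − 202.6 y = 32114.58
-172.2 x − 318.8 y = 45153.16
Solving the 2×2 system: x ≈ -44.3, y ≈ -117.7 km.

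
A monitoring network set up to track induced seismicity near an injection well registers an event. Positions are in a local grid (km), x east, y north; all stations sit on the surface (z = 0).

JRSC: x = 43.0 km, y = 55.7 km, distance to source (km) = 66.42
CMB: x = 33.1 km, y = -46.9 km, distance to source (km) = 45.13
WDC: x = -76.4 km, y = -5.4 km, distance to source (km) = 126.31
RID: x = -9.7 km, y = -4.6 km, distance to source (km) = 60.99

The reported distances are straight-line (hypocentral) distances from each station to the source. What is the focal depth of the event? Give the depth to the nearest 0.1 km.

17.2 km

Each station gives a sphere (x−x_i)² + (y−y_i)² + z² = d_i² (stations at z=0).
Subtracting the JRSC sphere from CMB and WDC: z² cancels, leaving linear equations in x and y:
-19.8 x − 205.2 y = 718.63
-238.8 x − 122.2 y = -10627.97
Solving: x ≈ 48.703, y ≈ -8.201 km (keep extra digits for the depth step; rounded: 48.7, -8.2).
Then from the JRSC sphere: z² = 66.42² − (x − 43.0)² − (y − 55.7)² with x = 48.703, y = -8.201, so z ≈ 17.198 ≈ 17.2 km.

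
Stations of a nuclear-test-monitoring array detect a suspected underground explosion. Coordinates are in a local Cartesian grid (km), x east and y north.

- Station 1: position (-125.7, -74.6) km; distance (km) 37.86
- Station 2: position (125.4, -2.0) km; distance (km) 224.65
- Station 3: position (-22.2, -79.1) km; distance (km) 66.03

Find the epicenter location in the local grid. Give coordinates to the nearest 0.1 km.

x ≈ -87.9 km, y ≈ -72.5 km

Circle about each station: (x + 125.7)² + (y + 74.6)² = 37.86²; (x − 125.4)² + (y + 2.0)² = 224.65²; (x + 22.2)² + (y + 79.1)² = 66.03².
Subtracting the Station 1 equation from the Station 2 and Station 3 equations removes the quadratic terms:
502.2 x + 145.2 y = -54670.73
207.0 x − 9.0 y = -17542.58
Solving the 2×2 system: x ≈ -87.9, y ≈ -72.5 km.
Check against Station 1 (with the unrounded x, y): √((x + 125.7)²+(y + 74.6)²) = 37.86 ≈ 37.86 km. ✓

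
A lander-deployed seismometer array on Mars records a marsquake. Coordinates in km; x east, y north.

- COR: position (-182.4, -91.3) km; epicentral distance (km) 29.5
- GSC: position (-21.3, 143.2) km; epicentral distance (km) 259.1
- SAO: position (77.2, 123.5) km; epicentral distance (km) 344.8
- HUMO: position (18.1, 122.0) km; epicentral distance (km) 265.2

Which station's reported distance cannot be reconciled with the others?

Solve using three stations at a time. Using COR, GSC, HUMO (subtract circle equations pairwise → linear system) gives (x, y) ≈ (-155.7, -78.3).
Distances from that point to each station vs reported:
  COR: calculated 29.7 vs reported 29.5 → residual 0.2 km
  GSC: calculated 259.1 vs reported 259.1 → residual 0.0 km
  SAO: calculated 308.2 vs reported 344.8 → residual 36.6 km
  HUMO: calculated 265.2 vs reported 265.2 → residual 0.0 km
COR, GSC, HUMO are mutually consistent (residuals ≈ 0); SAO is off by 36.6 km.

SAO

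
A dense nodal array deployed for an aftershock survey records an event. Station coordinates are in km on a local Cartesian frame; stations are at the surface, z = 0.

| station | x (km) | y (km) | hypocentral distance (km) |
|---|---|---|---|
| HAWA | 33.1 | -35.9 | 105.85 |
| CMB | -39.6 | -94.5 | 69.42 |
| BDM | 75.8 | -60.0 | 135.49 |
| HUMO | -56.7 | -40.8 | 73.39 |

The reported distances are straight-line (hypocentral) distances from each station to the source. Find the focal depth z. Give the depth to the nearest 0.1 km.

Each station gives a sphere (x−x_i)² + (y−y_i)² + z² = d_i² (stations at z=0).
Subtracting the HAWA sphere from CMB and BDM: z² cancels, leaving linear equations in x and y:
-145.4 x − 117.2 y = 14499.08
85.4 x − 48.2 y = -192.10
Solving: x ≈ -42.391, y ≈ -71.122 km (keep extra digits for the depth step; rounded: -42.4, -71.1).
Then from the HAWA sphere: z² = 105.85² − (x − 33.1)² − (y + 35.9)² with x = -42.391, y = -71.122, so z ≈ 65.305 ≈ 65.3 km.

65.3 km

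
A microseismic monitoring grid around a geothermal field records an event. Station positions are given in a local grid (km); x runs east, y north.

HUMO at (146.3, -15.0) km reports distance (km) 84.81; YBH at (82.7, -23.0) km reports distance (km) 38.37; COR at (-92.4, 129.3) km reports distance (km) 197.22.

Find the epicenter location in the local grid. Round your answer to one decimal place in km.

(65.7, 11.4)

Circle about each station: (x − 146.3)² + (y + 15.0)² = 84.81²; (x − 82.7)² + (y + 23.0)² = 38.37²; (x + 92.4)² + (y − 129.3)² = 197.22².
Subtracting pairs of circle equations eliminates x²+y² and gives linear equations (the radical axes):
-127.2 x − 16.0 y = -8539.92
-477.4 x + 288.6 y = -28075.43
Solving the 2×2 system: x ≈ 65.7, y ≈ 11.4 km.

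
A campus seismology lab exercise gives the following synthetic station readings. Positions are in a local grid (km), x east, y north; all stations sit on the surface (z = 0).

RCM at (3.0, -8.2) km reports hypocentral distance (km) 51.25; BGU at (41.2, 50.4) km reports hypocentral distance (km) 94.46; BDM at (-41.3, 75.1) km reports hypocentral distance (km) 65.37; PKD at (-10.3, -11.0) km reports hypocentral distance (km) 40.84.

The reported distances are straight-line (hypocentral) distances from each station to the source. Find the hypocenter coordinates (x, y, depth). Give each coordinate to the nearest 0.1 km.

Each station gives a sphere (x−x_i)² + (y−y_i)² + z² = d_i² (stations at z=0).
Subtracting the RCM sphere from BGU and BDM: z² cancels, leaving linear equations in x and y:
76.4 x + 117.2 y = -2134.77
-88.6 x + 166.6 y = 5622.79
Solving: x ≈ -43.901, y ≈ 10.403 km (keep extra digits for the depth step; rounded: -43.9, 10.4).
Then from the RCM sphere: z² = 51.25² − (x − 3.0)² − (y + 8.2)² with x = -43.901, y = 10.403, so z ≈ 8.988 ≈ 9.0 km.

(-43.9, 10.4, 9.0)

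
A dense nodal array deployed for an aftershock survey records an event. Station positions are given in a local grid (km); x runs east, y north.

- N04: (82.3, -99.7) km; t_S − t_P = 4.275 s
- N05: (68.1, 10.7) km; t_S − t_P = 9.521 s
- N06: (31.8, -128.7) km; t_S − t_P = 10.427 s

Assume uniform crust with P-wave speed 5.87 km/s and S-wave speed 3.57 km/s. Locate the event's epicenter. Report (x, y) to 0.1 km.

Distance from S−P lag: d = Δt · v_P v_S / (v_P − v_S) = Δt · (5.87·3.57)/(5.87−3.57) ≈ 9.1113·Δt.
So d_N04 = 38.95, d_N05 = 86.75, d_N06 = 95.00 km.
Circle about each station: (x − 82.3)² + (y + 99.7)² = 38.95²; (x − 68.1)² + (y − 10.7)² = 86.75²; (x − 31.8)² + (y + 128.7)² = 95.00².
Subtracting the N04 equation from the N05 and N06 equations removes the quadratic terms:
-28.4 x + 220.8 y = -17969.74
-101.0 x − 58.0 y = -6646.35
Solving the 2×2 system: x ≈ 104.8, y ≈ -67.9 km.

104.8 km east, -67.9 km north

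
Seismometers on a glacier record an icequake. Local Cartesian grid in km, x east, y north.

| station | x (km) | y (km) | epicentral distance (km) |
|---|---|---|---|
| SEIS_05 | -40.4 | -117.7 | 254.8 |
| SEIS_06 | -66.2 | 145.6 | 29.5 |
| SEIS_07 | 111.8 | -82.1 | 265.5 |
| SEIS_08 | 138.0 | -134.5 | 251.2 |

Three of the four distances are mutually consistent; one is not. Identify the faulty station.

SEIS_08

Solve using three stations at a time. Using SEIS_05, SEIS_06, SEIS_07 (subtract circle equations pairwise → linear system) gives (x, y) ≈ (-38.0, 137.1).
Distances from that point to each station vs reported:
  SEIS_05: calculated 254.8 vs reported 254.8 → residual 0.0 km
  SEIS_06: calculated 29.4 vs reported 29.5 → residual 0.1 km
  SEIS_07: calculated 265.5 vs reported 265.5 → residual 0.0 km
  SEIS_08: calculated 323.6 vs reported 251.2 → residual 72.4 km
SEIS_05, SEIS_06, SEIS_07 are mutually consistent (residuals ≈ 0); SEIS_08 is off by 72.4 km.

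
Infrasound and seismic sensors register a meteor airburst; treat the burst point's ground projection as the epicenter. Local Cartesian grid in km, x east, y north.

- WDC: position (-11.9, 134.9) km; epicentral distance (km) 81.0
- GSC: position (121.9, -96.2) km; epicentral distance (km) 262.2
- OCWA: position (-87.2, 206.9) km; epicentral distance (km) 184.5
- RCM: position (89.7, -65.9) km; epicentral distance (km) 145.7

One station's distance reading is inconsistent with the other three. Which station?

Solve using three stations at a time. Using WDC, OCWA, RCM (subtract circle equations pairwise → linear system) gives (x, y) ≈ (36.0, 69.6).
Distances from that point to each station vs reported:
  WDC: calculated 81.0 vs reported 81.0 → residual 0.0 km
  GSC: calculated 186.7 vs reported 262.2 → residual 75.5 km
  OCWA: calculated 184.5 vs reported 184.5 → residual 0.0 km
  RCM: calculated 145.7 vs reported 145.7 → residual 0.0 km
WDC, OCWA, RCM are mutually consistent (residuals ≈ 0); GSC is off by 75.5 km.

GSC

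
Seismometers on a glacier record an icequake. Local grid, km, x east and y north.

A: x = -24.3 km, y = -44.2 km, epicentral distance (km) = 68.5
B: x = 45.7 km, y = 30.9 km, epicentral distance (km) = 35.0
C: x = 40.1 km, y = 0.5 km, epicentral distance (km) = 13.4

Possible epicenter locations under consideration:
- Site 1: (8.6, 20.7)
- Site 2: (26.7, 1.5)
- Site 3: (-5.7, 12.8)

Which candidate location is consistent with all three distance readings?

For each candidate, compare |candidate − station| to the reported distance:
Site 1: residuals A 4.3, B 3.5, C 24.0 → max 24.0 km
Site 2: residuals A 0.0, B 0.0, C 0.0 → max 0.0 km
Site 3: residuals A 8.5, B 19.5, C 34.0 → max 34.0 km
Only Site 2 has all residuals ≈ 0.

Site 2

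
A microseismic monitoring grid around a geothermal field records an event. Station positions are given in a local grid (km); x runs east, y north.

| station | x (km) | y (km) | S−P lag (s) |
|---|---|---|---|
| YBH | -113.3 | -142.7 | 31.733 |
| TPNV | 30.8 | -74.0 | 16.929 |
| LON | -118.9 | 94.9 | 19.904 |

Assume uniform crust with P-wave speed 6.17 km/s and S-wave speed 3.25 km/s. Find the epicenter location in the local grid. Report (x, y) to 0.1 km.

Distance from S−P lag: d = Δt · v_P v_S / (v_P − v_S) = Δt · (6.17·3.25)/(6.17−3.25) ≈ 6.8673·Δt.
So d_YBH = 217.92, d_TPNV = 116.26, d_LON = 136.69 km.
Circle about each station: (x + 113.3)² + (y + 142.7)² = 217.92²; (x − 30.8)² + (y + 74.0)² = 116.26²; (x + 118.9)² + (y − 94.9)² = 136.69².
Subtracting pairs of circle equations eliminates x²+y² and gives linear equations (the radical axes):
288.2 x + 137.4 y = 7197.20
-11.2 x + 475.2 y = 18748.01
Solving the 2×2 system: x ≈ 6.1, y ≈ 39.6 km.

(6.1, 39.6)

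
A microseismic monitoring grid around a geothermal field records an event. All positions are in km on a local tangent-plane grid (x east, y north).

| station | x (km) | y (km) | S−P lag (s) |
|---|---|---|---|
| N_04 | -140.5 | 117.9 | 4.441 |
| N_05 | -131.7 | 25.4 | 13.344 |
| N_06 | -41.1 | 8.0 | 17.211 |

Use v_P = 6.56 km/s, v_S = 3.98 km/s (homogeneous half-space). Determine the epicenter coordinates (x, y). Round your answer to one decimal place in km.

Distance from S−P lag: d = Δt · v_P v_S / (v_P − v_S) = Δt · (6.56·3.98)/(6.56−3.98) ≈ 10.1197·Δt.
So d_N_04 = 44.94, d_N_05 = 135.04, d_N_06 = 174.17 km.
Circle about each station: (x + 140.5)² + (y − 117.9)² = 44.94²; (x + 131.7)² + (y − 25.4)² = 135.04²; (x + 41.1)² + (y − 8.0)² = 174.17².
Subtracting pairs of circle equations eliminates x²+y² and gives linear equations (the radical axes):
17.6 x − 185.0 y = -31866.81
198.8 x − 219.8 y = -60203.04
Solving the 2×2 system: x ≈ -125.6, y ≈ 160.3 km.

x ≈ -125.6 km, y ≈ 160.3 km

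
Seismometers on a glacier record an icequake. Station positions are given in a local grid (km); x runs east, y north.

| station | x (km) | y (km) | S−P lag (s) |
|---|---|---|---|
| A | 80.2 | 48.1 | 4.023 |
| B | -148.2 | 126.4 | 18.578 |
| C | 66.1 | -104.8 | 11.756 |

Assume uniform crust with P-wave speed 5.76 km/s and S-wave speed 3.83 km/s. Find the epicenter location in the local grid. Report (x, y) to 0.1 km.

Distance from S−P lag: d = Δt · v_P v_S / (v_P − v_S) = Δt · (5.76·3.83)/(5.76−3.83) ≈ 11.4305·Δt.
So d_A = 45.98, d_B = 212.36, d_C = 134.38 km.
Circle about each station: (x − 80.2)² + (y − 48.1)² = 45.98²; (x + 148.2)² + (y − 126.4)² = 212.36²; (x − 66.1)² + (y + 104.8)² = 134.38².
Subtracting the A equation from the B and C equations removes the quadratic terms:
-456.8 x + 156.6 y = -13788.06
-28.2 x − 305.8 y = -9337.22
Solving the 2×2 system: x ≈ 39.4, y ≈ 26.9 km.

x ≈ 39.4 km, y ≈ 26.9 km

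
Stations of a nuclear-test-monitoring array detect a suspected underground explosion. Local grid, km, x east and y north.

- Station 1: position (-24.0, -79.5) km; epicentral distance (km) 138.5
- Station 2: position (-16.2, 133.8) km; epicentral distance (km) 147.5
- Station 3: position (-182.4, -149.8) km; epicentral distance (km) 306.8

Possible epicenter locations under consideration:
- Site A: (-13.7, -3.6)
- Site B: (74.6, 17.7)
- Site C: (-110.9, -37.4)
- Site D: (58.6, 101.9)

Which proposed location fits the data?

For each candidate, compare |candidate − station| to the reported distance:
Site A: residuals Station 1 61.9, Station 2 10.1, Station 3 83.6 → max 83.6 km
Site B: residuals Station 1 0.0, Station 2 0.1, Station 3 0.0 → max 0.1 km
Site C: residuals Station 1 41.9, Station 2 48.1, Station 3 173.6 → max 173.6 km
Site D: residuals Station 1 60.8, Station 2 66.2, Station 3 41.7 → max 66.2 km
Only Site B has all residuals ≈ 0.

Site B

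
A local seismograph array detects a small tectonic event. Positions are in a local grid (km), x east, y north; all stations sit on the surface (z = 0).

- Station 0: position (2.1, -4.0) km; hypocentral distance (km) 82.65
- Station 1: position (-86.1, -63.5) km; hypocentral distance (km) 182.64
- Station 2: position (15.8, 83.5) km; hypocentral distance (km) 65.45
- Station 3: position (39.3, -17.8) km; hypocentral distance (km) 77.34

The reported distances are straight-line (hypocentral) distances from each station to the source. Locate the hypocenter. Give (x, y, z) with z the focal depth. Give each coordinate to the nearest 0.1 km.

Each station gives a sphere (x−x_i)² + (y−y_i)² + z² = d_i² (stations at z=0).
Subtracting the Station 0 sphere from Station 1 and Station 2: z² cancels, leaving linear equations in x and y:
-176.4 x − 119.0 y = -15101.30
27.4 x + 175.0 y = 9748.80
Solving: x ≈ 53.700, y ≈ 47.300 km (keep extra digits for the depth step; rounded: 53.7, 47.3).
Then from the Station 0 sphere: z² = 82.65² − (x − 2.1)² − (y + 4.0)² with x = 53.700, y = 47.300, so z ≈ 39.202 ≈ 39.2 km.

x ≈ 53.7 km, y ≈ 47.3 km, depth ≈ 39.2 km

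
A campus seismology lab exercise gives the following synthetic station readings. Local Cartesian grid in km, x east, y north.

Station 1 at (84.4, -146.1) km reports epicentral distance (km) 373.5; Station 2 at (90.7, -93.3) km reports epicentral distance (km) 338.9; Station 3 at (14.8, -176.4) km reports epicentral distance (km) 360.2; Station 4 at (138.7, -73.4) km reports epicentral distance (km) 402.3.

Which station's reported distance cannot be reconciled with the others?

Solve using three stations at a time. Using Station 1, Station 2, Station 3 (subtract circle equations pairwise → linear system) gives (x, y) ≈ (-152.7, 142.4).
Distances from that point to each station vs reported:
  Station 1: calculated 373.4 vs reported 373.5 → residual 0.1 km
  Station 2: calculated 338.8 vs reported 338.9 → residual 0.1 km
  Station 3: calculated 360.1 vs reported 360.2 → residual 0.1 km
  Station 4: calculated 362.6 vs reported 402.3 → residual 39.7 km
Station 1, Station 2, Station 3 are mutually consistent (residuals ≈ 0); Station 4 is off by 39.7 km.

Station 4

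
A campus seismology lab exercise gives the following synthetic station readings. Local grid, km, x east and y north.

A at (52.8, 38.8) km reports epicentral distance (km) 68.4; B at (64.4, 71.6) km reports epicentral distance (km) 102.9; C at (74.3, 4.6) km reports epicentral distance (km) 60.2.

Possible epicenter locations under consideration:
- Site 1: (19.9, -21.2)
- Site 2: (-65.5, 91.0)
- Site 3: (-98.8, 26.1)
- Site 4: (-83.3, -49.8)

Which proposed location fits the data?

For each candidate, compare |candidate − station| to the reported distance:
Site 1: residuals A 0.0, B 0.0, C 0.0 → max 0.0 km
Site 2: residuals A 60.9, B 28.4, C 104.1 → max 104.1 km
Site 3: residuals A 83.7, B 66.5, C 114.2 → max 114.2 km
Site 4: residuals A 94.0, B 88.3, C 106.5 → max 106.5 km
Only Site 1 has all residuals ≈ 0.

Site 1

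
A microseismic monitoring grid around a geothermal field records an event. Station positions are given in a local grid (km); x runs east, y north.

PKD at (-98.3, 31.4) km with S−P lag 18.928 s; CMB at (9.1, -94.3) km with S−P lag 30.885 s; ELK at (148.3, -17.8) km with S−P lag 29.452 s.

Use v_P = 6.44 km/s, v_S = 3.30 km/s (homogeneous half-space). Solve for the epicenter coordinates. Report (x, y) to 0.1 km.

Distance from S−P lag: d = Δt · v_P v_S / (v_P − v_S) = Δt · (6.44·3.30)/(6.44−3.30) ≈ 6.7682·Δt.
So d_PKD = 128.11, d_CMB = 209.03, d_ELK = 199.34 km.
Circle about each station: (x + 98.3)² + (y − 31.4)² = 128.11²; (x − 9.1)² + (y + 94.3)² = 209.03²; (x − 148.3)² + (y + 17.8)² = 199.34².
Subtracting the PKD equation from the CMB and ELK equations removes the quadratic terms:
214.8 x − 251.4 y = -28954.92
493.2 x − 98.4 y = -11663.38
Solving the 2×2 system: x ≈ -0.8, y ≈ 114.5 km.

x ≈ -0.8 km, y ≈ 114.5 km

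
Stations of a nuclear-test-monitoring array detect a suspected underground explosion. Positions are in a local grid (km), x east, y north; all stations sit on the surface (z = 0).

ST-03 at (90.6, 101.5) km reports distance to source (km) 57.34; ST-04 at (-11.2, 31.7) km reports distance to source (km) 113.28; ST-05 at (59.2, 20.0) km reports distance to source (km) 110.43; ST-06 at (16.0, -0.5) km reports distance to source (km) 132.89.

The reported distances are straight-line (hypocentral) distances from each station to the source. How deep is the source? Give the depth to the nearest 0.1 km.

z ≈ 24.4 km

Each station gives a sphere (x−x_i)² + (y−y_i)² + z² = d_i² (stations at z=0).
Subtracting the ST-03 sphere from ST-04 and ST-05: z² cancels, leaving linear equations in x and y:
-203.6 x − 139.6 y = -26924.76
-62.8 x − 163.0 y = -23512.88
Solving: x ≈ 45.305, y ≈ 126.796 km (keep extra digits for the depth step; rounded: 45.3, 126.8).
Then from the ST-03 sphere: z² = 57.34² − (x − 90.6)² − (y − 101.5)² with x = 45.305, y = 126.796, so z ≈ 24.420 ≈ 24.4 km.
Check against ST-06 (with the unrounded solution): distance 132.89 ≈ 132.89 km. ✓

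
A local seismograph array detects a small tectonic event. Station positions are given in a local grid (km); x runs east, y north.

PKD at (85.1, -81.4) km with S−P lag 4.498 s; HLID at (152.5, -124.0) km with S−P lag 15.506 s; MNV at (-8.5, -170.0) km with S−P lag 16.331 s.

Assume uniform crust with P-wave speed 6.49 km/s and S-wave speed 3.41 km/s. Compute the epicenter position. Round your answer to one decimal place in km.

54.5 km east, -71.0 km north

Distance from S−P lag: d = Δt · v_P v_S / (v_P − v_S) = Δt · (6.49·3.41)/(6.49−3.41) ≈ 7.1854·Δt.
So d_PKD = 32.32, d_HLID = 111.42, d_MNV = 117.34 km.
Circle about each station: (x − 85.1)² + (y + 81.4)² = 32.32²; (x − 152.5)² + (y + 124.0)² = 111.42²; (x + 8.5)² + (y + 170.0)² = 117.34².
Subtracting the PKD equation from the HLID and MNV equations removes the quadratic terms:
134.8 x − 85.2 y = 13394.45
-187.2 x − 177.2 y = 2380.19
Solving the 2×2 system: x ≈ 54.5, y ≈ -71.0 km.
Check against PKD (with the unrounded x, y): √((x − 85.1)²+(y + 81.4)²) = 32.33 ≈ 32.32 km. ✓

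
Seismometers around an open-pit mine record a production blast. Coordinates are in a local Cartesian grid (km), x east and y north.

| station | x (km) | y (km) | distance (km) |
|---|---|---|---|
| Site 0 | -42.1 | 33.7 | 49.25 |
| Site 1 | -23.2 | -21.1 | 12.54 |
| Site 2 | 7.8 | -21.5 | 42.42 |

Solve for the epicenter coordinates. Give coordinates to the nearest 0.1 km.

Circle about each station: (x + 42.1)² + (y − 33.7)² = 49.25²; (x + 23.2)² + (y + 21.1)² = 12.54²; (x − 7.8)² + (y + 21.5)² = 42.42².
Subtracting the Site 0 equation from the Site 1 and Site 2 equations removes the quadratic terms:
37.8 x − 109.6 y = 343.66
99.8 x − 110.4 y = -1758.90
Solving the 2×2 system: x ≈ -34.1, y ≈ -14.9 km.

x ≈ -34.1 km, y ≈ -14.9 km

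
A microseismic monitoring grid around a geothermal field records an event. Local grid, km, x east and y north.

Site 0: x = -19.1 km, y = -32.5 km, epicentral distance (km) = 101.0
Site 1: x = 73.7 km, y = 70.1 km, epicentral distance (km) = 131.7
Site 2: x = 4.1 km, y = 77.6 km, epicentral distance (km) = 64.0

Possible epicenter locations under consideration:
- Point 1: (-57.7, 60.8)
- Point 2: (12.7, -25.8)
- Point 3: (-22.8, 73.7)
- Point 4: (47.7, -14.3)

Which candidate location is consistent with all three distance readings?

Point 1

For each candidate, compare |candidate − station| to the reported distance:
Point 1: residuals Site 0 0.0, Site 1 0.0, Site 2 0.0 → max 0.0 km
Point 2: residuals Site 0 68.5, Site 1 18.0, Site 2 39.8 → max 68.5 km
Point 3: residuals Site 0 5.3, Site 1 35.1, Site 2 36.8 → max 36.8 km
Point 4: residuals Site 0 31.8, Site 1 43.4, Site 2 37.7 → max 43.4 km
Only Point 1 has all residuals ≈ 0.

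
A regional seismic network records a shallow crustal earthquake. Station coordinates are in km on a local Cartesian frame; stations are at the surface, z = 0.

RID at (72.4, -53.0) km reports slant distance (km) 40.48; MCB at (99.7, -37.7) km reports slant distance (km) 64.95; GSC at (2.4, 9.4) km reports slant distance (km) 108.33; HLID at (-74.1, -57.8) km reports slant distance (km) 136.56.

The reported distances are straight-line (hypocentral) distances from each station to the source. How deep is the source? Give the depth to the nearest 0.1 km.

depth ≈ 26.9 km

Each station gives a sphere (x−x_i)² + (y−y_i)² + z² = d_i² (stations at z=0).
Subtracting the RID sphere from MCB and GSC: z² cancels, leaving linear equations in x and y:
54.6 x + 30.6 y = 730.75
-140.0 x + 124.8 y = -18053.40
Solving: x ≈ 57.995, y ≈ -79.600 km (keep extra digits for the depth step; rounded: 58.0, -79.6).
Then from the RID sphere: z² = 40.48² − (x − 72.4)² − (y + 53.0)² with x = 57.995, y = -79.600, so z ≈ 26.899 ≈ 26.9 km.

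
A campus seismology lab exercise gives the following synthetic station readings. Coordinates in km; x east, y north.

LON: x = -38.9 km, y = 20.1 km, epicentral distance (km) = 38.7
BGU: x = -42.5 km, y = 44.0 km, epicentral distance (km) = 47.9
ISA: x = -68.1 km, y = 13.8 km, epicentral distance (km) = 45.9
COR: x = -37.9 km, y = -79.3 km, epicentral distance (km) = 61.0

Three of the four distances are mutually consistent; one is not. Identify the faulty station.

Solve using three stations at a time. Using LON, ISA, COR (subtract circle equations pairwise → linear system) gives (x, y) ≈ (-35.4, -18.4).
Distances from that point to each station vs reported:
  LON: calculated 38.6 vs reported 38.7 → residual 0.1 km
  BGU: calculated 62.8 vs reported 47.9 → residual 14.9 km
  ISA: calculated 45.9 vs reported 45.9 → residual 0.0 km
  COR: calculated 61.0 vs reported 61.0 → residual 0.0 km
LON, ISA, COR are mutually consistent (residuals ≈ 0); BGU is off by 14.9 km.

BGU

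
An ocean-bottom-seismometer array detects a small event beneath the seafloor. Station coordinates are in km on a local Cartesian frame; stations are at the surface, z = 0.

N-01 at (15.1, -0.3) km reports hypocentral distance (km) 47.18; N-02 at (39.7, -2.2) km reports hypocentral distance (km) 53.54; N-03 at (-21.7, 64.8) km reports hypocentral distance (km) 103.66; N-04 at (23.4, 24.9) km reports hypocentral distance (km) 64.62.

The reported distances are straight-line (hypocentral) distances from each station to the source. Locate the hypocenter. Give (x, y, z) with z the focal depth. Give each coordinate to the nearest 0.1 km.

(12.6, -24.2, 40.6)

Each station gives a sphere (x−x_i)² + (y−y_i)² + z² = d_i² (stations at z=0).
Subtracting the N-01 sphere from N-02 and N-03: z² cancels, leaving linear equations in x and y:
49.2 x − 3.8 y = 712.25
-73.6 x + 130.2 y = -4077.61
Solving: x ≈ 12.608, y ≈ -24.191 km (keep extra digits for the depth step; rounded: 12.6, -24.2).
Then from the N-01 sphere: z² = 47.18² − (x − 15.1)² − (y + 0.3)² with x = 12.608, y = -24.191, so z ≈ 40.607 ≈ 40.6 km.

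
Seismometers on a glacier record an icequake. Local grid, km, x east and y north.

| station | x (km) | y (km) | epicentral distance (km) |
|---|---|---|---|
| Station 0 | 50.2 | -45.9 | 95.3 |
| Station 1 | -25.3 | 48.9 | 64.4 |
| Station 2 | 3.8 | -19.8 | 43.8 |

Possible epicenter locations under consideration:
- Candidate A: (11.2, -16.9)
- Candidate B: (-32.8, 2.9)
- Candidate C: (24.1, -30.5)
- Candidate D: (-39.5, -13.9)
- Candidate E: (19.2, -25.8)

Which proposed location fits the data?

Candidate D

For each candidate, compare |candidate − station| to the reported distance:
Candidate A: residuals Station 0 46.7, Station 1 10.8, Station 2 35.9 → max 46.7 km
Candidate B: residuals Station 0 1.0, Station 1 17.8, Station 2 0.7 → max 17.8 km
Candidate C: residuals Station 0 65.0, Station 1 29.1, Station 2 20.9 → max 65.0 km
Candidate D: residuals Station 0 0.1, Station 1 0.0, Station 2 0.1 → max 0.1 km
Candidate E: residuals Station 0 58.4, Station 1 22.6, Station 2 27.3 → max 58.4 km
Only Candidate D has all residuals ≈ 0.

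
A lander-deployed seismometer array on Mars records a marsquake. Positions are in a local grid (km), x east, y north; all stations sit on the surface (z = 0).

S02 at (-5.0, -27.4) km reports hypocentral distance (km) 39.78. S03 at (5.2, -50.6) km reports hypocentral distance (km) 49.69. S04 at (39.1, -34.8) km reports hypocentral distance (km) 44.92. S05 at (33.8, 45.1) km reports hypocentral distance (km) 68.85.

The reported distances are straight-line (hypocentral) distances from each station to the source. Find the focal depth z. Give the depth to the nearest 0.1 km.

Each station gives a sphere (x−x_i)² + (y−y_i)² + z² = d_i² (stations at z=0).
Subtracting the S02 sphere from S03 and S04: z² cancels, leaving linear equations in x and y:
20.4 x − 46.4 y = 924.99
88.2 x − 14.8 y = 1528.73
Solving: x ≈ 15.102, y ≈ -13.296 km (keep extra digits for the depth step; rounded: 15.1, -13.3).
Then from the S02 sphere: z² = 39.78² − (x + 5.0)² − (y + 27.4)² with x = 15.102, y = -13.296, so z ≈ 31.296 ≈ 31.3 km.
Check against S05 (with the unrounded solution): distance 68.84 ≈ 68.85 km. ✓

depth ≈ 31.3 km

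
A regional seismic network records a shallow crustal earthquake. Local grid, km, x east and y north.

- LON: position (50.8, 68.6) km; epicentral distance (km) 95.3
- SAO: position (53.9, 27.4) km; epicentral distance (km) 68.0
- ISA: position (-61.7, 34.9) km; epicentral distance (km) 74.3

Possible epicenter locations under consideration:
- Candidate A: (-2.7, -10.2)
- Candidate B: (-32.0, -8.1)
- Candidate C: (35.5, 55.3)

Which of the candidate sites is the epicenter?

For each candidate, compare |candidate − station| to the reported distance:
Candidate A: residuals LON 0.1, SAO 0.0, ISA 0.0 → max 0.1 km
Candidate B: residuals LON 17.6, SAO 24.9, ISA 22.0 → max 24.9 km
Candidate C: residuals LON 75.0, SAO 34.6, ISA 25.0 → max 75.0 km
Only Candidate A has all residuals ≈ 0.

Candidate A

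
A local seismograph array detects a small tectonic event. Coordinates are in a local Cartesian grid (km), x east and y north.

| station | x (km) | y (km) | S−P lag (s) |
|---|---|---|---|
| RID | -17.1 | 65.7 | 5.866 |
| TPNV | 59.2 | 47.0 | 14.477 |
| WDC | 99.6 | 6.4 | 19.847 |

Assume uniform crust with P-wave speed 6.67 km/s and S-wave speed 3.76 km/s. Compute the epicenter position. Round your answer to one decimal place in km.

-65.5 km east, 51.1 km north

Distance from S−P lag: d = Δt · v_P v_S / (v_P − v_S) = Δt · (6.67·3.76)/(6.67−3.76) ≈ 8.6183·Δt.
So d_RID = 50.55, d_TPNV = 124.77, d_WDC = 171.05 km.
Circle about each station: (x + 17.1)² + (y − 65.7)² = 50.55²; (x − 59.2)² + (y − 47.0)² = 124.77²; (x − 99.6)² + (y − 6.4)² = 171.05².
Subtracting the RID equation from the TPNV and WDC equations removes the quadratic terms:
152.6 x − 37.4 y = -11907.51
233.4 x − 118.6 y = -21350.58
Solving the 2×2 system: x ≈ -65.5, y ≈ 51.1 km.
Check against RID (with the unrounded x, y): √((x + 17.1)²+(y − 65.7)²) = 50.55 ≈ 50.55 km. ✓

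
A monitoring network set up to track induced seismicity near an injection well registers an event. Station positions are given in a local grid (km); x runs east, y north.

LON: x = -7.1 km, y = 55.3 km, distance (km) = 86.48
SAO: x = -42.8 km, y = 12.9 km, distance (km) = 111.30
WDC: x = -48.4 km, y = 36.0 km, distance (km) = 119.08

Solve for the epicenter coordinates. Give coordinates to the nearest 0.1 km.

Circle about each station: (x + 7.1)² + (y − 55.3)² = 86.48²; (x + 42.8)² + (y − 12.9)² = 111.30²; (x + 48.4)² + (y − 36.0)² = 119.08².
Subtracting the LON equation from the SAO and WDC equations removes the quadratic terms:
-71.4 x − 84.8 y = -6019.15
-82.6 x − 38.6 y = -6171.20
Solving the 2×2 system: x ≈ 68.5, y ≈ 13.3 km.

(68.5, 13.3)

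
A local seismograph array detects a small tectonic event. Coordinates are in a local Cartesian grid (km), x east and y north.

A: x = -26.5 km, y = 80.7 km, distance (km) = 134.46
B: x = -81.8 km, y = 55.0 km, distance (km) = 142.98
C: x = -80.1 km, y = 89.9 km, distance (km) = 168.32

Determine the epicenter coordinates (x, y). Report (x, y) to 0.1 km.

Circle about each station: (x + 26.5)² + (y − 80.7)² = 134.46²; (x + 81.8)² + (y − 55.0)² = 142.98²; (x + 80.1)² + (y − 89.9)² = 168.32².
Subtracting the A equation from the B and C equations removes the quadratic terms:
-110.6 x − 51.4 y = 137.71
-107.2 x + 18.4 y = -2968.85
Solving the 2×2 system: x ≈ 19.9, y ≈ -45.5 km.

19.9 km east, -45.5 km north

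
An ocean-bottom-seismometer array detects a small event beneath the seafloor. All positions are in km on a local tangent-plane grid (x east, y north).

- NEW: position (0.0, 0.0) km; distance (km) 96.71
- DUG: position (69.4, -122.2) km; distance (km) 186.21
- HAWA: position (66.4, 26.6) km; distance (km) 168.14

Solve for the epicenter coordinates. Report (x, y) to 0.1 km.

Circle about each station: x² + y² = 96.71²; (x − 69.4)² + (y + 122.2)² = 186.21²; (x − 66.4)² + (y − 26.6)² = 168.14².
Subtracting the NEW equation from the DUG and HAWA equations removes the quadratic terms:
138.8 x − 244.4 y = -5572.14
132.8 x + 53.2 y = -13801.72
Solving the 2×2 system: x ≈ -92.1, y ≈ -29.5 km.

(-92.1, -29.5)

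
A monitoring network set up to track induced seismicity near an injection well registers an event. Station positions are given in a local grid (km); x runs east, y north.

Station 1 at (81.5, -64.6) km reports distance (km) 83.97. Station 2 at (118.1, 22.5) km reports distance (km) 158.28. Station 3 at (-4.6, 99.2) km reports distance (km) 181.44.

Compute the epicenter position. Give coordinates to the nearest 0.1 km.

Circle about each station: (x − 81.5)² + (y + 64.6)² = 83.97²; (x − 118.1)² + (y − 22.5)² = 158.28²; (x + 4.6)² + (y − 99.2)² = 181.44².
Subtracting the Station 1 equation from the Station 2 and Station 3 equations removes the quadratic terms:
73.2 x + 174.2 y = -14363.15
-172.2 x + 327.6 y = -26823.12
Solving the 2×2 system: x ≈ -0.6, y ≈ -82.2 km.
Check against Station 1 (with the unrounded x, y): √((x − 81.5)²+(y + 64.6)²) = 83.97 ≈ 83.97 km. ✓

(-0.6, -82.2)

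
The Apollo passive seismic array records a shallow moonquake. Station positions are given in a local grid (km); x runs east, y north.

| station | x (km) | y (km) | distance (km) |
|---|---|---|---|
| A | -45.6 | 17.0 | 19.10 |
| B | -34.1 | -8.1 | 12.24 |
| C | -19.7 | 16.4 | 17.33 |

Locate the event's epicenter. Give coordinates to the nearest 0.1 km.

-31.7 km east, 3.9 km north

Circle about each station: (x + 45.6)² + (y − 17.0)² = 19.10²; (x + 34.1)² + (y + 8.1)² = 12.24²; (x + 19.7)² + (y − 16.4)² = 17.33².
Subtracting the A equation from the B and C equations removes the quadratic terms:
23.0 x − 50.2 y = -924.95
51.8 x − 1.2 y = -1646.83
Solving the 2×2 system: x ≈ -31.7, y ≈ 3.9 km.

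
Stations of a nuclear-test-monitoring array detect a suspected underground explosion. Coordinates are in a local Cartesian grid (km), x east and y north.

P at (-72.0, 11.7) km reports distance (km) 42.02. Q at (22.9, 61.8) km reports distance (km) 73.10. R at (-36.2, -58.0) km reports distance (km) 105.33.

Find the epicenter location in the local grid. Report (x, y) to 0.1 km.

Circle about each station: (x + 72.0)² + (y − 11.7)² = 42.02²; (x − 22.9)² + (y − 61.8)² = 73.10²; (x + 36.2)² + (y + 58.0)² = 105.33².
Subtracting pairs of circle equations eliminates x²+y² and gives linear equations (the radical axes):
189.8 x + 100.2 y = -4555.17
71.6 x − 139.4 y = -9975.18
Solving the 2×2 system: x ≈ -48.6, y ≈ 46.6 km.
Check against P (with the unrounded x, y): √((x + 72.0)²+(y − 11.7)²) = 42.02 ≈ 42.02 km. ✓

x ≈ -48.6 km, y ≈ 46.6 km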